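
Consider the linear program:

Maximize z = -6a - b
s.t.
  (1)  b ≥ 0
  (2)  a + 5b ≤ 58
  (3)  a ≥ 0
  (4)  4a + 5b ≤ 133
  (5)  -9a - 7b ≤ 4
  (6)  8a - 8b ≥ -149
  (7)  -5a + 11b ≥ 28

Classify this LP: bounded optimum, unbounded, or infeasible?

bounded optimum

Vertices and z = -6a - b:
  (0, 58/5) → z = -58/5
  (83/6, 53/6) → z = -551/6
  (0, 28/11) → z = -28/11
The feasible region has finitely many vertices and no improving ray; the maximum is -28/11 at (0, 28/11).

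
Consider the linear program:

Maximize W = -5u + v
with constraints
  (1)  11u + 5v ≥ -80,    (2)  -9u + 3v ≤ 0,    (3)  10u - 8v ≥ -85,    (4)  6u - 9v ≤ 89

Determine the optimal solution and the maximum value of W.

Vertices and W = -5u + v:
  (-40/13, -120/13) → W = 80/13
  (-275/129, -1459/129) → W = -28/43
  (85/14, 255/14) → W = -85/7
The feasible region is unbounded (it extends along (3, 2), (4, 5)), but W strictly decreases along every unbounded feasible direction, so there is no improving ray and the maximum is attained at a vertex.

u = -40/13, v = -120/13, maximum W = 80/13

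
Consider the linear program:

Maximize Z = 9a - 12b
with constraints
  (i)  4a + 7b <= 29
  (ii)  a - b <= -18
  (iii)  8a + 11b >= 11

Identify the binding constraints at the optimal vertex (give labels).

(ii) and (iii)

Vertices and Z = 9a - 12b:
  (-97/11, 101/11) → Z = -2085/11
  (-121/6, 47/3) → Z = -739/2
  (-187/19, 155/19) → Z = -3543/19

The maximum is at (-187/19, 155/19). Substituting into each constraint, equality holds for (ii) and (iii); the remaining constraints have slack.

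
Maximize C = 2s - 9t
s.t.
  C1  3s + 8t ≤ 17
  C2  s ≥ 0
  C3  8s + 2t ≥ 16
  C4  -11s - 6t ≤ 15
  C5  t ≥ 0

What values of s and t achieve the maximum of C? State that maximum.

Vertices and C = 2s - 9t:
  (47/29, 44/29) → C = -302/29
  (17/3, 0) → C = 34/3
  (2, 0) → C = 4

The binding constraints are 3s + 8t = 17 and t = 0.
Solving simultaneously gives s = 17/3, t = 0.

s = 17/3, t = 0, maximum C = 34/3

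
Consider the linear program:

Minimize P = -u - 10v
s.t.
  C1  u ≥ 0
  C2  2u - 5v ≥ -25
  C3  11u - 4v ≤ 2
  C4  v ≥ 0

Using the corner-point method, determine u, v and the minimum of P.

Vertices and P = -u - 10v:
  (0, 5) → P = -50
  (0, 0) → P = 0
  (110/47, 279/47) → P = -2900/47
  (2/11, 0) → P = -2/11

The binding constraints are 2u - 5v = -25 and 11u - 4v = 2.
Solving simultaneously gives u = 110/47, v = 279/47.

u = 110/47, v = 279/47, minimum P = -2900/47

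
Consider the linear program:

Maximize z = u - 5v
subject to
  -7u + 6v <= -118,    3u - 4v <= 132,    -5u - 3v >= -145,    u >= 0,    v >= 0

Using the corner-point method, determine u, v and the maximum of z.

u = 29, v = 0, maximum z = 29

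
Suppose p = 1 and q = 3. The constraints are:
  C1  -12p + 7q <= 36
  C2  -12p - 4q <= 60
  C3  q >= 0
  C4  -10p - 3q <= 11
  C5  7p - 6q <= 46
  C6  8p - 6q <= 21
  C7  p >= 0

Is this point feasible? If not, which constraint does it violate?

C1: 9 ≤ 36 ✓
C2: -24 ≤ 60 ✓
C3: 3 ≥ 0 ✓
C4: -19 ≤ 11 ✓
C5: -11 ≤ 46 ✓
C6: -10 ≤ 21 ✓
C7: 1 ≥ 0 ✓

feasible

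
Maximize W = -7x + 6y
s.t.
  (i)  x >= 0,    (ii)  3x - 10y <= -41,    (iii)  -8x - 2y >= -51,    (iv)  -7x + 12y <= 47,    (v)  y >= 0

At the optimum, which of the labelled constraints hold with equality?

(ii) and (iv)

Corner points and W = -7x + 6y:
  (214/43, 481/86) → W = -55/43
  (11/17, 73/17) → W = 361/17
  (259/55, 733/110) → W = 386/55

The maximum is at (11/17, 73/17). Substituting into each constraint, equality holds for (ii) and (iv); the remaining constraints have slack.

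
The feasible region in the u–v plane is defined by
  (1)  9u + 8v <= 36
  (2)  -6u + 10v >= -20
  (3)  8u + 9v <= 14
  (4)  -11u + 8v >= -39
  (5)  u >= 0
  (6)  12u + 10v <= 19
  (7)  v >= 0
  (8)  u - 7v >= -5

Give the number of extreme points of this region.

5

The feasible vertices (each the meet of two boundaries and inside every other half-plane) are:
  (31/28, 4/7)
  (53/65, 54/65)
  (0, 0)
  (0, 5/7)
  (19/12, 0)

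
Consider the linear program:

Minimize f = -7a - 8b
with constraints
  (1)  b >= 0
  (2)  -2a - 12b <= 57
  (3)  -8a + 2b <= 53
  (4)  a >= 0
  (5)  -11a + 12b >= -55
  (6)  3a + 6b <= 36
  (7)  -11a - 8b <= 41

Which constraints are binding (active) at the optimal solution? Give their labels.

Vertices and f = -7a - 8b:
  (0, 0) → f = 0
  (5, 0) → f = -35
  (0, 6) → f = -48
  (127/17, 77/34) → f = -1197/17

The minimum is at (127/17, 77/34). Substituting into each constraint, equality holds for (5) and (6); the remaining constraints have slack.

(5) and (6)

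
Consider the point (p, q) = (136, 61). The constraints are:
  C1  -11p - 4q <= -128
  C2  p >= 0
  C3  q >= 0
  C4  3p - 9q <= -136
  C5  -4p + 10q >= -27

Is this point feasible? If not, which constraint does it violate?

C1: -1740 ≤ -128 ✓
C2: 136 ≥ 0 ✓
C3: 61 ≥ 0 ✓
C4: -141 ≤ -136 ✓
C5: 66 ≥ -27 ✓

feasible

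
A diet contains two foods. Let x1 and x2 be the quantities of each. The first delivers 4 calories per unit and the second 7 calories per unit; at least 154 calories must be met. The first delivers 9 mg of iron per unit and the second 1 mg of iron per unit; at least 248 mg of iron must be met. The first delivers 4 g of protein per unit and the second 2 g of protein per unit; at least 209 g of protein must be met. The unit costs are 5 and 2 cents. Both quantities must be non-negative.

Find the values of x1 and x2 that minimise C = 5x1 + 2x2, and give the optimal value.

Vertices and C = 5x1 + 2x2:
  (0, 248) → C = 496
  (209/4, 0) → C = 1045/4
  (41/2, 127/2) → C = 459/2
The feasible region is unbounded (it extends along (0, 1), (1, 0)), but C strictly increases along every unbounded feasible direction, so there is no improving ray and the minimum is attained at a vertex.

The binding constraints are 9x1 + x2 = 248 and 4x1 + 2x2 = 209.
Solving simultaneously gives x1 = 41/2, x2 = 127/2.

x1 = 41/2, x2 = 127/2, minimum C = 459/2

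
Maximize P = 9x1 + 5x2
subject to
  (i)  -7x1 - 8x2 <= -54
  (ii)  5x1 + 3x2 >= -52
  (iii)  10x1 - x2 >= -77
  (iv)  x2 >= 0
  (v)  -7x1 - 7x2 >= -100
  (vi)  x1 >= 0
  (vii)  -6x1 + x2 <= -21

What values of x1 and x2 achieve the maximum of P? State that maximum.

Extreme points and P = 9x1 + 5x2:
  (54/7, 0) → P = 486/7
  (222/55, 177/55) → P = 2883/55
  (100/7, 0) → P = 900/7
  (247/49, 453/49) → P = 4488/49

The binding constraints are x2 = 0 and -7x1 - 7x2 = -100.
Solving simultaneously gives x1 = 100/7, x2 = 0.

x1 = 100/7, x2 = 0, maximum P = 900/7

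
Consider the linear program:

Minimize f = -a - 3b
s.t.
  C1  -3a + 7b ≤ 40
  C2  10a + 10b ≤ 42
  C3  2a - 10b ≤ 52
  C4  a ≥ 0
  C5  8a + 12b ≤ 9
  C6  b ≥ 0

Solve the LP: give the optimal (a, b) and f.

Vertices and f = -a - 3b:
  (0, 3/4) → f = -9/4
  (0, 0) → f = 0
  (9/8, 0) → f = -9/8

The binding constraints are a = 0 and 8a + 12b = 9.
Solving simultaneously gives a = 0, b = 3/4.

a = 0, b = 3/4, minimum f = -9/4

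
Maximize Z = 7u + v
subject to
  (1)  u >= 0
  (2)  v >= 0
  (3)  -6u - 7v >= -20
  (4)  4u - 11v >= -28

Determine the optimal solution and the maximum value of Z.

At the optimal vertex, v = 0 and -6u - 7v = -20.
Solving simultaneously gives u = 10/3, v = 0.

u = 10/3, v = 0, maximum Z = 70/3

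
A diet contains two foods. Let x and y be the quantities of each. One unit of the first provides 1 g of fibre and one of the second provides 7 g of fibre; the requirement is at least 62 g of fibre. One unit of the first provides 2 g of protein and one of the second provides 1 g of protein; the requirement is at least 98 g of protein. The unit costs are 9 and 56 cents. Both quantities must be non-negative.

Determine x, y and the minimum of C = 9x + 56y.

The feasible region is unbounded (it extends along (0, 1), (1, 0)), but C strictly increases along every unbounded feasible direction, so there is no improving ray and the minimum is attained at a vertex.

At the optimal vertex, x + 7y = 62 and 2x + y = 98.
Solving simultaneously gives x = 48, y = 2.

x = 48, y = 2, minimum C = 544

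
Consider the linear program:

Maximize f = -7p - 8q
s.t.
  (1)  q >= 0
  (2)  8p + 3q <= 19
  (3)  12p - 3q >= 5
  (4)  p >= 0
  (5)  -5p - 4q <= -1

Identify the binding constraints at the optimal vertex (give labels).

Extreme points and f = -7p - 8q:
  (19/8, 0) → f = -133/8
  (5/12, 0) → f = -35/12
  (6/5, 47/15) → f = -502/15

The maximum is at (5/12, 0). Substituting into each constraint, equality holds for (1) and (3); the remaining constraints have slack.

(1) and (3)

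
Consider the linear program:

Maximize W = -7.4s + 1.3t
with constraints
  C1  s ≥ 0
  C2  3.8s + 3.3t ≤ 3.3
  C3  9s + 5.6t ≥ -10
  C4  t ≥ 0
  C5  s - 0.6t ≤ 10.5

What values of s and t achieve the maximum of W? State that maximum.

s = 0, t = 1, maximum W = 1.3

Corner points and W = -7.4s + 1.3t:
  (0, 1) → W = 13/10
  (0, 0) → W = 0
  (33/38, 0) → W = -1221/190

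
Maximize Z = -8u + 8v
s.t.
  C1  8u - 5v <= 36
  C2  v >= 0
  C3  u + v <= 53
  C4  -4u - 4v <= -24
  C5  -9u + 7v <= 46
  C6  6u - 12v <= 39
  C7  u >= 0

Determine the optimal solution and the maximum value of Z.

u = 325/16, v = 523/16, maximum Z = 99

Corner points and Z = -8u + 8v:
  (301/13, 388/13) → Z = 696/13
  (66/13, 12/13) → Z = -432/13
  (325/16, 523/16) → Z = 99
  (0, 6) → Z = 48
  (0, 46/7) → Z = 368/7

At the optimal vertex, u + v = 53 and -9u + 7v = 46.
Solving simultaneously gives u = 325/16, v = 523/16.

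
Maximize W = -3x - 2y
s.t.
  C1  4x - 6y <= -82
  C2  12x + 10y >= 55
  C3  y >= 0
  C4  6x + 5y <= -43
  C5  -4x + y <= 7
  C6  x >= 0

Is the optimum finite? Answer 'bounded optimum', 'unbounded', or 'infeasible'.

infeasible

Constraints 12x + 10y ≥ 55 and 6x + 5y ≤ -43 have parallel boundaries but demand opposite sides — no point can satisfy both, so the region is empty.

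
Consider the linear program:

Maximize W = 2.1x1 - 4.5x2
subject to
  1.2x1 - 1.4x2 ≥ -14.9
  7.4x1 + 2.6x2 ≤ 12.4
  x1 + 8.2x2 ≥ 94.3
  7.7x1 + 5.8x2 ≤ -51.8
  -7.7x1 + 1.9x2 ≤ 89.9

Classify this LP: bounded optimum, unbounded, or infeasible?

The boundaries 1.2x1 - 1.4x2 = -14.9 and 7.7x1 + 5.8x2 = -51.8 meet at (-7947/887, 5257/1774), but that point violates x1 + 8.2x2 ≥ 94.3. Every candidate vertex is excluded by some other constraint, so the feasible region is empty.

infeasible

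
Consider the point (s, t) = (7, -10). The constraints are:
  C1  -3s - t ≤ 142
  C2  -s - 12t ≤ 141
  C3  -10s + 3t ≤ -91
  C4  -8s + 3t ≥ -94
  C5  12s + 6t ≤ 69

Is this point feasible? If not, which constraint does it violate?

feasible

C1: -11 ≤ 142 ✓
C2: 113 ≤ 141 ✓
C3: -100 ≤ -91 ✓
C4: -86 ≥ -94 ✓
C5: 24 ≤ 69 ✓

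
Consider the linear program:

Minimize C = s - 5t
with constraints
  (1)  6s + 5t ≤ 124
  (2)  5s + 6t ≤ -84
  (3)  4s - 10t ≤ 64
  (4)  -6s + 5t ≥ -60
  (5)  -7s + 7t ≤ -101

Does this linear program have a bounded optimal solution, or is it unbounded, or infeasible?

infeasible

The boundaries 5s + 6t = -84 and 4s - 10t = 64 meet at (-228/37, -328/37), but that point violates -7s + 7t ≤ -101. Every candidate vertex is excluded by some other constraint, so the feasible region is empty.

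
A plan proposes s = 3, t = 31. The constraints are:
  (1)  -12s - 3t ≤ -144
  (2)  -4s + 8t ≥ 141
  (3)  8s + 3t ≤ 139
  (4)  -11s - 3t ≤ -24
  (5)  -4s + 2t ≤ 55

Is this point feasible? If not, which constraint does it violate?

not feasible — violates (1)

Constraint (1): -12s - 3t = -129, which is not ≤ -144. All other constraints are satisfied.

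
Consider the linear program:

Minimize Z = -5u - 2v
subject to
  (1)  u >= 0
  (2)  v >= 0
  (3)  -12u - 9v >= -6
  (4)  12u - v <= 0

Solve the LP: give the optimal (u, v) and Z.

u = 1/20, v = 3/5, minimum Z = -29/20

Vertices and Z = -5u - 2v:
  (0, 0) → Z = 0
  (0, 2/3) → Z = -4/3
  (1/20, 3/5) → Z = -29/20

The optimum lies where -12u - 9v = -6 and 12u - v = 0.
Solving simultaneously gives u = 1/20, v = 3/5.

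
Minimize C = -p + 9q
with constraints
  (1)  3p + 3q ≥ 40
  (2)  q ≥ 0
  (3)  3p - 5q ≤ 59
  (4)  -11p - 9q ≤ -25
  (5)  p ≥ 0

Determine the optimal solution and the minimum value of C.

p = 59/3, q = 0, minimum C = -59/3

The feasible region is unbounded (it extends along (0, 1), (5, 3)), but C strictly increases along every unbounded feasible direction, so there is no improving ray and the minimum is attained at a vertex.

The optimum lies where q = 0 and 3p - 5q = 59.
Solving simultaneously gives p = 59/3, q = 0.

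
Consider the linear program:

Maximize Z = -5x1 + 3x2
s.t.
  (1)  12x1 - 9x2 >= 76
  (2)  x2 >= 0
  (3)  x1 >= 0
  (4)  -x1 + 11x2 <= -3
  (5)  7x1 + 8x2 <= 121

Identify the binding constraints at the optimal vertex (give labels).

(1) and (2)

Corner points and Z = -5x1 + 3x2:
  (19/3, 0) → Z = -95/3
  (809/123, 40/123) → Z = -3925/123
  (121/7, 0) → Z = -605/7
  (271/17, 20/17) → Z = -1295/17

The maximum is at (19/3, 0). Substituting into each constraint, equality holds for (1) and (2); the remaining constraints have slack.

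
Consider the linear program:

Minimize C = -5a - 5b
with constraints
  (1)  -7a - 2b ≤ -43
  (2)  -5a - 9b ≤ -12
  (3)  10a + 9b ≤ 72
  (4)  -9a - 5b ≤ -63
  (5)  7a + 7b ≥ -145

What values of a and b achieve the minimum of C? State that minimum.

Extreme points and C = -5a - 5b:
  (12, -16/3) → C = -100/3
  (507/56, -207/56) → C = -375/14
  (207/31, 18/31) → C = -1125/31

The binding constraints are 10a + 9b = 72 and -9a - 5b = -63.
Solving simultaneously gives a = 207/31, b = 18/31.

a = 207/31, b = 18/31, minimum C = -1125/31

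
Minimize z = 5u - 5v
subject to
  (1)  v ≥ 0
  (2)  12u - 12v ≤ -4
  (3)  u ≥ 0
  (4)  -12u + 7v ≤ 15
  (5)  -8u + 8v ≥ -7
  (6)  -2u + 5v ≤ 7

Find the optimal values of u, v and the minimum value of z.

u = 0, v = 7/5, minimum z = -7

Feasible corners and z = 5u - 5v:
  (0, 1/3) → z = -5/3
  (16/9, 19/9) → z = -5/3
  (0, 7/5) → z = -7

The optimum lies where u = 0 and -2u + 5v = 7.
Solving simultaneously gives u = 0, v = 7/5.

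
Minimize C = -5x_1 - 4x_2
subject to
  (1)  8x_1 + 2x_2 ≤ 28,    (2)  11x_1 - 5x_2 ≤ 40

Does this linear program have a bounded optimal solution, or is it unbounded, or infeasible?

unbounded

From the feasible point (110/31, -6/31), moving in the direction (-2, 8) keeps every constraint satisfied while C decreases without bound.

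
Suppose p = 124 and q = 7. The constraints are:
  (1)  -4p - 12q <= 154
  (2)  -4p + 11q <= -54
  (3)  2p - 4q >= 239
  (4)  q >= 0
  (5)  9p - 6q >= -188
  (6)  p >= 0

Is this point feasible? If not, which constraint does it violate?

not feasible — violates (3)

Constraint (3): 2p - 4q = 220, which is not ≥ 239. All other constraints are satisfied.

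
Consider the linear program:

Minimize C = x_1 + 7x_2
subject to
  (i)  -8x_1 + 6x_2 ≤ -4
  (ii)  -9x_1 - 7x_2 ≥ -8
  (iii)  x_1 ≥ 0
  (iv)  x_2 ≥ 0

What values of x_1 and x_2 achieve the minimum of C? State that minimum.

x_1 = 1/2, x_2 = 0, minimum C = 1/2

The optimum lies where -8x_1 + 6x_2 = -4 and x_2 = 0.
Solving simultaneously gives x_1 = 1/2, x_2 = 0.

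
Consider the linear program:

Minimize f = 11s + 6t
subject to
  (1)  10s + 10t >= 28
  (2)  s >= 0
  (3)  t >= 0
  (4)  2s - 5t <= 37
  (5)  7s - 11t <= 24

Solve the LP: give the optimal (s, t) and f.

Vertices and f = 11s + 6t:
  (0, 14/5) → f = 84/5
  (14/5, 0) → f = 154/5
  (24/7, 0) → f = 264/7
The feasible region is unbounded (it extends along (0, 1), (11, 7)), but f strictly increases along every unbounded feasible direction, so there is no improving ray and the minimum is attained at a vertex.

At the optimal vertex, 10s + 10t = 28 and s = 0.
Solving simultaneously gives s = 0, t = 14/5.

s = 0, t = 14/5, minimum f = 84/5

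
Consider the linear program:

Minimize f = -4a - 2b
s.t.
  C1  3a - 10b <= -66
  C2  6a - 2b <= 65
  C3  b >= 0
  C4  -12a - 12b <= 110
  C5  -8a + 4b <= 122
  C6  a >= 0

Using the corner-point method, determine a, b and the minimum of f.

a = 63, b = 313/2, minimum f = -565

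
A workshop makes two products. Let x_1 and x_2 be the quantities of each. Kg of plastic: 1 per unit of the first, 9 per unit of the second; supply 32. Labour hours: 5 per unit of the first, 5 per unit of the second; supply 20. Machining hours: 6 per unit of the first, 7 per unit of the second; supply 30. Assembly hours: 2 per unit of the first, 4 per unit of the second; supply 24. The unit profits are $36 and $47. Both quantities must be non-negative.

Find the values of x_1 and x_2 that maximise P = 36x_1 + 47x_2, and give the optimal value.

Feasible corners and P = 36x_1 + 47x_2:
  (0, 0) → P = 0
  (0, 32/9) → P = 1504/9
  (4, 0) → P = 144
  (1/2, 7/2) → P = 365/2

At the optimal vertex, x_1 + 9x_2 = 32 and 5x_1 + 5x_2 = 20.
Solving simultaneously gives x_1 = 1/2, x_2 = 7/2.

x_1 = 1/2, x_2 = 7/2, maximum P = 365/2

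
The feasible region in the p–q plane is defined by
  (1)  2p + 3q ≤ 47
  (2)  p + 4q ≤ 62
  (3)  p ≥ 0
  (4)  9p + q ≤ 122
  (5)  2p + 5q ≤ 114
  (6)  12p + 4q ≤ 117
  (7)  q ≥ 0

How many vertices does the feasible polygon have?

5

The feasible vertices (each the meet of two boundaries and inside every other half-plane) are:
  (2/5, 77/5)
  (163/28, 165/14)
  (0, 31/2)
  (0, 0)
  (39/4, 0)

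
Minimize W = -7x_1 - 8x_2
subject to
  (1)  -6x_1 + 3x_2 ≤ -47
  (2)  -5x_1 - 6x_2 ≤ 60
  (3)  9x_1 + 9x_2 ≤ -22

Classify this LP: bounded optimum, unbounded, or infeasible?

Corner points and W = -7x_1 - 8x_2:
  (2, -35/3) → W = 238/3
  (119/27, -185/27) → W = 647/27
  (136/3, -430/9) → W = 584/9
The feasible region has finitely many vertices and no improving ray; the minimum is 647/27 at (119/27, -185/27).

bounded optimum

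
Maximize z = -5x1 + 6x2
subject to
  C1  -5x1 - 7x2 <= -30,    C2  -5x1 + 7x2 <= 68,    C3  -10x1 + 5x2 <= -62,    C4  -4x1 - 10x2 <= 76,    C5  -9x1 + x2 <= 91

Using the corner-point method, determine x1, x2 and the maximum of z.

x1 = 86/5, x2 = 22, maximum z = 46

The feasible region is unbounded (it extends along (7, 5), (5, -2)), but z strictly decreases along every unbounded feasible direction, so there is no improving ray and the maximum is attained at a vertex.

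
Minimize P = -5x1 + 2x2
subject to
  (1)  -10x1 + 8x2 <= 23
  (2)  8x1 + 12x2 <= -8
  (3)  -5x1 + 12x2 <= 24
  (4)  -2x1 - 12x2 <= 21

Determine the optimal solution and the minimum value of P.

Extreme points and P = -5x1 + 2x2:
  (-85/46, 13/23) → P = 477/46
  (-111/34, -41/34) → P = 473/34
  (13/6, -19/9) → P = -271/18

At the optimal vertex, 8x1 + 12x2 = -8 and -2x1 - 12x2 = 21.
Solving simultaneously gives x1 = 13/6, x2 = -19/9.

x1 = 13/6, x2 = -19/9, minimum P = -271/18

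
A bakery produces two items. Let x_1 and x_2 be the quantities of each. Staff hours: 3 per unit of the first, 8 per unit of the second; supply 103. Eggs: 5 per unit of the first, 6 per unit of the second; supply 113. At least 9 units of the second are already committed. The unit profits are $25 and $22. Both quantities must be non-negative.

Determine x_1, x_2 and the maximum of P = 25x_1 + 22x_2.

Extreme points and P = 25x_1 + 22x_2:
  (0, 103/8) → P = 1133/4
  (0, 9) → P = 198
  (31/3, 9) → P = 1369/3

The optimum lies where 3x_1 + 8x_2 = 103 and x_2 = 9.
Solving simultaneously gives x_1 = 31/3, x_2 = 9.

x_1 = 31/3, x_2 = 9, maximum P = 1369/3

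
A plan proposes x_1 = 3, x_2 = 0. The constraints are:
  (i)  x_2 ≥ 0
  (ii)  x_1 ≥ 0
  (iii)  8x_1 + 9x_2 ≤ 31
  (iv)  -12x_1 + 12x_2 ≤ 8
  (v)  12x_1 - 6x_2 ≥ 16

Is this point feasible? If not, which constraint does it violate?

feasible

(i): 0 ≥ 0 ✓
(ii): 3 ≥ 0 ✓
(iii): 24 ≤ 31 ✓
(iv): -36 ≤ 8 ✓
(v): 36 ≥ 16 ✓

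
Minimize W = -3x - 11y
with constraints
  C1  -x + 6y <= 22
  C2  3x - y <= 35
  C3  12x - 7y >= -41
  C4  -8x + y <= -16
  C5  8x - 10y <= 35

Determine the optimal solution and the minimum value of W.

Vertices and W = -3x - 11y:
  (118/47, 192/47) → W = -2466/47
  (215/19, 211/38) → W = -3611/38
  (125/72, -19/9) → W = 1297/72

The optimum lies where -x + 6y = 22 and 8x - 10y = 35.
Solving simultaneously gives x = 215/19, y = 211/38.

x = 215/19, y = 211/38, minimum W = -3611/38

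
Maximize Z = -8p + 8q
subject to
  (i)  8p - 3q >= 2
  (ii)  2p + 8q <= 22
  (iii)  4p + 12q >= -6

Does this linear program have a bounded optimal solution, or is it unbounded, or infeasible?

bounded optimum

Extreme points and Z = -8p + 8q:
  (41/35, 86/35) → Z = 72/7
  (1/18, -14/27) → Z = -124/27
The feasible region has finitely many vertices and no improving ray; the maximum is 72/7 at (41/35, 86/35).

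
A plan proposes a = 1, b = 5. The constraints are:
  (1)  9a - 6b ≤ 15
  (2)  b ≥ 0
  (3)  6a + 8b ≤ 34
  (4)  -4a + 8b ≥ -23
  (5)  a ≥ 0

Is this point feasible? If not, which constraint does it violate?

not feasible — violates (3)

Constraint (3): 6a + 8b = 46, which is not ≤ 34. All other constraints are satisfied.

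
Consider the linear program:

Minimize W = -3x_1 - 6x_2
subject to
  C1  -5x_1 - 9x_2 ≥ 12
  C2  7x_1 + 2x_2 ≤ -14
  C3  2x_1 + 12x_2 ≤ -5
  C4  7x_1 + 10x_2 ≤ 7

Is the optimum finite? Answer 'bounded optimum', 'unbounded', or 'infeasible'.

Extreme points and W = -3x_1 - 6x_2:
  (-102/53, -14/53) → W = 390/53
  (-33/14, -1/42) → W = 101/14
The feasible region has finitely many vertices and no improving ray; the minimum is 101/14 at (-33/14, -1/42).

bounded optimum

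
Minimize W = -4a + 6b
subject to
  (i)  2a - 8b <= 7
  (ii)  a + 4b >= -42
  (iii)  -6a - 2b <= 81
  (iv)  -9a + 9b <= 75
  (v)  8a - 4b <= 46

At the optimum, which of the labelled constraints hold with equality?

(i) and (v)

Vertices and W = -4a + 6b:
  (-317/26, -51/13) → W = 328/13
  (85/14, 9/14) → W = -143/7
  (-293/24, -31/8) → W = 307/12
  (119/6, 169/6) → W = 269/3

The minimum is at (85/14, 9/14). Substituting into each constraint, equality holds for (i) and (v); the remaining constraints have slack.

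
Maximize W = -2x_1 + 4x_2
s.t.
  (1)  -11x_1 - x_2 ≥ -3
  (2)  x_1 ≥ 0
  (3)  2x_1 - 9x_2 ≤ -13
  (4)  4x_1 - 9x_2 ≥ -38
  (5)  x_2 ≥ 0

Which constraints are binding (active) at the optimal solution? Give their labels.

(1) and (2)

Feasible corners and W = -2x_1 + 4x_2:
  (0, 3) → W = 12
  (14/101, 149/101) → W = 568/101
  (0, 13/9) → W = 52/9

The maximum is at (0, 3). Substituting into each constraint, equality holds for (1) and (2); the remaining constraints have slack.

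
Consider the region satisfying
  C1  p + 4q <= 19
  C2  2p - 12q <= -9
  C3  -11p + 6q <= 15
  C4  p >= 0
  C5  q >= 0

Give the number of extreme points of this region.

Pairwise boundary intersections that survive every other constraint:
  (48/5, 47/20)
  (27/25, 112/25)
  (0, 3/4)
  (0, 5/2)

4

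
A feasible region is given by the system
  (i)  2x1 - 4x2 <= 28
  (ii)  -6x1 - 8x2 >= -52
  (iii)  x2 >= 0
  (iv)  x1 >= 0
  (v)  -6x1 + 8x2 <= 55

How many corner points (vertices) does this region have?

The feasible vertices (each the meet of two boundaries and inside every other half-plane) are:
  (26/3, 0)
  (0, 13/2)
  (0, 0)

3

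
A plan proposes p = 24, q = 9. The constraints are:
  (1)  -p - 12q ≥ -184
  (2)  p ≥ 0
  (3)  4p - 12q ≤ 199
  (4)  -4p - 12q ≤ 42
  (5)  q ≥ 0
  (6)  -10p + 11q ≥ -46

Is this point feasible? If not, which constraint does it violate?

not feasible — violates (6)

Constraint (6): -10p + 11q = -141, which is not ≥ -46. All other constraints are satisfied.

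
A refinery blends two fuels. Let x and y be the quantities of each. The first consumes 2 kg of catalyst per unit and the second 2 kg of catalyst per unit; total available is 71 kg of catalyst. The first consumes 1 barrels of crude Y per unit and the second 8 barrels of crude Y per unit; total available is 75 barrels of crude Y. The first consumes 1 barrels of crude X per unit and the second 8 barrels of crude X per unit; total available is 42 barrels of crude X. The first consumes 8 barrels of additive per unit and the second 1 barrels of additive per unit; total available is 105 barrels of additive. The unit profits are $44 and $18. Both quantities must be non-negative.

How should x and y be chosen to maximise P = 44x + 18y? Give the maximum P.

Vertices and P = 44x + 18y:
  (0, 0) → P = 0
  (0, 21/4) → P = 189/2
  (105/8, 0) → P = 1155/2
  (38/3, 11/3) → P = 1870/3

The binding constraints are x + 8y = 42 and 8x + y = 105.
Solving simultaneously gives x = 38/3, y = 11/3.

x = 38/3, y = 11/3, maximum P = 1870/3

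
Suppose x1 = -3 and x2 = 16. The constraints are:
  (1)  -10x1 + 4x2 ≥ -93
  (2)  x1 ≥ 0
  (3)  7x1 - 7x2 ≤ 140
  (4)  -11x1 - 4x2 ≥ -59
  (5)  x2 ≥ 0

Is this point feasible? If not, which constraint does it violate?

not feasible — violates (2)

Constraint (2): x1 = -3, which is not ≥ 0. All other constraints are satisfied.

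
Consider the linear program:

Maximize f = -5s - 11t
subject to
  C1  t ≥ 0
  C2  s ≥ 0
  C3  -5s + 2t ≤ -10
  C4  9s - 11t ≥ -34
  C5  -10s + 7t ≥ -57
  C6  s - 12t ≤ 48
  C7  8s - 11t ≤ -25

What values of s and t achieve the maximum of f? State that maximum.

Corner points and f = -5s - 11t:
  (178/37, 260/37) → f = -3750/37
  (160/39, 205/39) → f = -235/3
  (865/47, 853/47) → f = -13708/47
  (401/27, 353/27) → f = -5888/27

s = 160/39, t = 205/39, maximum f = -235/3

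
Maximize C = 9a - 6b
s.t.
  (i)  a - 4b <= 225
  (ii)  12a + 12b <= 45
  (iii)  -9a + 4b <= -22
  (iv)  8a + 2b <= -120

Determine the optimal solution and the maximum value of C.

Extreme points and C = 9a - 6b:
  (-203/8, -2003/32) → C = 2355/16
  (-15/17, -960/17) → C = 5625/17
  (-218/25, -628/25) → C = 1806/25

At the optimal vertex, a - 4b = 225 and 8a + 2b = -120.
Solving simultaneously gives a = -15/17, b = -960/17.

a = -15/17, b = -960/17, maximum C = 5625/17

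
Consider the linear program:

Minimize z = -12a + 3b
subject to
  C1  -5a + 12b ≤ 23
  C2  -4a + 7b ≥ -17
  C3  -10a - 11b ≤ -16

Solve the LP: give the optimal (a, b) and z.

Corner points and z = -12a + 3b:
  (365/13, 177/13) → z = -3849/13
  (-61/175, 62/35) → z = 1662/175
  (299/114, -53/57) → z = -651/19

a = 365/13, b = 177/13, minimum z = -3849/13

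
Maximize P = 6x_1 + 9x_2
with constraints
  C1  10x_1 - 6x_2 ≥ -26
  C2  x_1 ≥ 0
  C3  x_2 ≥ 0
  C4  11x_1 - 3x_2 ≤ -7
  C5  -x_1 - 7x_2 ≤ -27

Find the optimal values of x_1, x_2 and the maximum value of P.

Corner points and P = 6x_1 + 9x_2:
  (0, 13/3) → P = 39
  (1, 6) → P = 60
  (0, 27/7) → P = 243/7
  (2/5, 19/5) → P = 183/5

The optimum lies where 10x_1 - 6x_2 = -26 and 11x_1 - 3x_2 = -7.
Solving simultaneously gives x_1 = 1, x_2 = 6.

x_1 = 1, x_2 = 6, maximum P = 60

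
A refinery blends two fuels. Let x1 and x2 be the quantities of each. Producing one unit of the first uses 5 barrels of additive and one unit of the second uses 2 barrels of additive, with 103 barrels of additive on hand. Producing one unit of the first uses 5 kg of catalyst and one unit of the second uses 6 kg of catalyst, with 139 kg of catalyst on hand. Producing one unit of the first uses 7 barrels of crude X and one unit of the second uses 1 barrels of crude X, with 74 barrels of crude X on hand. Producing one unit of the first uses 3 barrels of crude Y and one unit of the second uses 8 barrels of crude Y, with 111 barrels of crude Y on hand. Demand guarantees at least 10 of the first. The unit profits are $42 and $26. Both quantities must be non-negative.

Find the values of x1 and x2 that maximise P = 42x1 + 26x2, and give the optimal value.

Extreme points and P = 42x1 + 26x2:
  (74/7, 0) → P = 444
  (10, 0) → P = 420
  (10, 4) → P = 524

The optimum lies where 7x1 + x2 = 74 and x1 = 10.
Solving simultaneously gives x1 = 10, x2 = 4.

x1 = 10, x2 = 4, maximum P = 524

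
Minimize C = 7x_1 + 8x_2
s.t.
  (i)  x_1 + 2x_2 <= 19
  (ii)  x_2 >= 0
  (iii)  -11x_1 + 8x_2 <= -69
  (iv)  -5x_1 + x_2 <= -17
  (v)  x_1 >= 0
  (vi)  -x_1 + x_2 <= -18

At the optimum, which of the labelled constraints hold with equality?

(ii) and (vi)

Corner points and C = 7x_1 + 8x_2:
  (19, 0) → C = 133
  (55/3, 1/3) → C = 131
  (18, 0) → C = 126

The minimum is at (18, 0). Substituting into each constraint, equality holds for (ii) and (vi); the remaining constraints have slack.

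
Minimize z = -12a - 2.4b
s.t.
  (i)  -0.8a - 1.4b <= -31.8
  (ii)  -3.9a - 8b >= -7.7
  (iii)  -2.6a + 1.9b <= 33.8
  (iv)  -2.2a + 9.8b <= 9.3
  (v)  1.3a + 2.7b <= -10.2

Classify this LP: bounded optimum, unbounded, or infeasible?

From the feasible point (5007/17, -2475/17), moving in the direction (8, -3.9) keeps every constraint satisfied while z decreases without bound.

unbounded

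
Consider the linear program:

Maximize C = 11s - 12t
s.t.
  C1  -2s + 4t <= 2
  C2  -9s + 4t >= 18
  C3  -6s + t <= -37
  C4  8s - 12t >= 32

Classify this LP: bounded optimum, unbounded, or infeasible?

infeasible

The boundaries -2s + 4t = 2 and 8s - 12t = 32 meet at (19, 10), but that point violates -9s + 4t ≥ 18. Every candidate vertex is excluded by some other constraint, so the feasible region is empty.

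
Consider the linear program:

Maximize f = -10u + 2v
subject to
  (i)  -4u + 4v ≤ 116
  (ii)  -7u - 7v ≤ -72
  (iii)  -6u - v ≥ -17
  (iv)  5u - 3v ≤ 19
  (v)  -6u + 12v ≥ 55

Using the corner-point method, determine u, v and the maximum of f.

u = -131/14, v = 275/14, maximum f = 930/7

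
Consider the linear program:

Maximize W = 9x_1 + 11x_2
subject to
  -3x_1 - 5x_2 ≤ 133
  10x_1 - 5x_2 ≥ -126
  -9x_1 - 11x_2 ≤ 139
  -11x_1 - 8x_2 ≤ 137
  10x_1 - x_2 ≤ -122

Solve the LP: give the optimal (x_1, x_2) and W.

Corner points and W = 9x_1 + 11x_2:
  (-1693/135, 16/135) → W = -15061/135
  (-121/10, 1) → W = -979/10
  (-159/13, -4/13) → W = -1475/13

x_1 = -121/10, x_2 = 1, maximum W = -979/10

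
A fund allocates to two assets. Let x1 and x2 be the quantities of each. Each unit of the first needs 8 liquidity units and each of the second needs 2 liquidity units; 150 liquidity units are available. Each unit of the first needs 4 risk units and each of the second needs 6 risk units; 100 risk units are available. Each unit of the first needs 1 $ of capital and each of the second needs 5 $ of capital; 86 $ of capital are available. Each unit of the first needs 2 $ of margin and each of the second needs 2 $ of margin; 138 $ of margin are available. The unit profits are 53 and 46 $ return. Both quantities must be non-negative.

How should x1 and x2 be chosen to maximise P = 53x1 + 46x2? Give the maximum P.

x1 = 35/2, x2 = 5, maximum P = 2315/2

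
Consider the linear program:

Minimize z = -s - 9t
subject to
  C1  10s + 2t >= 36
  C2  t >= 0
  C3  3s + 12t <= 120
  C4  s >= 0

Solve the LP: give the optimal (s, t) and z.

s = 32/19, t = 182/19, minimum z = -1670/19

Extreme points and z = -s - 9t:
  (18/5, 0) → z = -18/5
  (32/19, 182/19) → z = -1670/19
  (40, 0) → z = -40

The optimum lies where 10s + 2t = 36 and 3s + 12t = 120.
Solving simultaneously gives s = 32/19, t = 182/19.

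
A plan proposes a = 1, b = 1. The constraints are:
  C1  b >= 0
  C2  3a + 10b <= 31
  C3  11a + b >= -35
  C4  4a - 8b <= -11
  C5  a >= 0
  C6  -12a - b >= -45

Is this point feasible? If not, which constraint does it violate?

Constraint C4: 4a - 8b = -4, which is not ≤ -11. All other constraints are satisfied.

not feasible — violates C4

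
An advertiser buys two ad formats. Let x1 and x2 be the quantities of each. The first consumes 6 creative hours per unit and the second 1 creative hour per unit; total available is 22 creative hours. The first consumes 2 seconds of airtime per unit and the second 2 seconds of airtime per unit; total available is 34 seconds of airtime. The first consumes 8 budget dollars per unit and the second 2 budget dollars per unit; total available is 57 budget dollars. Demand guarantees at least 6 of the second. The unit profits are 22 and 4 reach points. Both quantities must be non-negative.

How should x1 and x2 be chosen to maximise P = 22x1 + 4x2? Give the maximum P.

x1 = 1, x2 = 16, maximum P = 86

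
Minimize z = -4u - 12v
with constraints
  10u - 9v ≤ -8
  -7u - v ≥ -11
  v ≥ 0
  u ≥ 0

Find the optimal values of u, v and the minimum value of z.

u = 0, v = 11, minimum z = -132

Extreme points and z = -4u - 12v:
  (91/73, 166/73) → z = -2356/73
  (0, 8/9) → z = -32/3
  (0, 11) → z = -132

The binding constraints are -7u - v = -11 and u = 0.
Solving simultaneously gives u = 0, v = 11.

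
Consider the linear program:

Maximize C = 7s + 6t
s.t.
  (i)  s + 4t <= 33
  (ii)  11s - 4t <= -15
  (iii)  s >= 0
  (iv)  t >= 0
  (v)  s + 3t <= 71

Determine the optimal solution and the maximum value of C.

Vertices and C = 7s + 6t:
  (3/2, 63/8) → C = 231/4
  (0, 33/4) → C = 99/2
  (0, 15/4) → C = 45/2

s = 3/2, t = 63/8, maximum C = 231/4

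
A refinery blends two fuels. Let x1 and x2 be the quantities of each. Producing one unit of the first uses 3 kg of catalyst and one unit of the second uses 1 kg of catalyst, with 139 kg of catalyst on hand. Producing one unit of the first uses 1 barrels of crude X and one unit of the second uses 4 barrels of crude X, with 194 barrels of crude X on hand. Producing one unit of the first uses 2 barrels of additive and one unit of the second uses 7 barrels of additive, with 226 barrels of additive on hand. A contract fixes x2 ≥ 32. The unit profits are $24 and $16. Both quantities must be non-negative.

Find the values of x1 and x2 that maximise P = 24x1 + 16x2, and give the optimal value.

x1 = 1, x2 = 32, maximum P = 536

Extreme points and P = 24x1 + 16x2:
  (0, 226/7) → P = 3616/7
  (0, 32) → P = 512
  (1, 32) → P = 536

The binding constraints are 2x1 + 7x2 = 226 and x2 = 32.
Solving simultaneously gives x1 = 1, x2 = 32.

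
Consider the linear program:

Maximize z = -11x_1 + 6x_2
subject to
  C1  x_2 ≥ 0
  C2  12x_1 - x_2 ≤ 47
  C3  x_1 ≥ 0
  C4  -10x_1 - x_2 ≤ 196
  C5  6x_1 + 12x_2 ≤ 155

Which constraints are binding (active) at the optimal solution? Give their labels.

Extreme points and z = -11x_1 + 6x_2:
  (47/12, 0) → z = -517/12
  (0, 0) → z = 0
  (719/150, 263/25) → z = 1559/150
  (0, 155/12) → z = 155/2

The maximum is at (0, 155/12). Substituting into each constraint, equality holds for C3 and C5; the remaining constraints have slack.

C3 and C5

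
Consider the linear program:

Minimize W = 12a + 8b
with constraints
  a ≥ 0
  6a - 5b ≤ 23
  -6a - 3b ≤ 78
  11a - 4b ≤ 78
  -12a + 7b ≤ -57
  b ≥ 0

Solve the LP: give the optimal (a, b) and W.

a = 62/9, b = 11/3, minimum W = 112

Feasible corners and W = 12a + 8b:
  (298/31, 215/31) → W = 5296/31
  (62/9, 11/3) → W = 112
  (318/29, 309/29) → W = 6288/29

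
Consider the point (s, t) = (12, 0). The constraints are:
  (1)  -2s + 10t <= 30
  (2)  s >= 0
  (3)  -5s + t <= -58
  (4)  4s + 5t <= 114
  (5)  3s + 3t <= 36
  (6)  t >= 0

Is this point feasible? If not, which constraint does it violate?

(1): -24 ≤ 30 ✓
(2): 12 ≥ 0 ✓
(3): -60 ≤ -58 ✓
(4): 48 ≤ 114 ✓
(5): 36 ≤ 36 ✓
(6): 0 ≥ 0 ✓

feasible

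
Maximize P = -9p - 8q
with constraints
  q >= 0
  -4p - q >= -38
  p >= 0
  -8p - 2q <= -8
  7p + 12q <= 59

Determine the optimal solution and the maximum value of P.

p = 1, q = 0, maximum P = -9

Corner points and P = -9p - 8q:
  (1, 0) → P = -9
  (59/7, 0) → P = -531/7
  (0, 4) → P = -32
  (0, 59/12) → P = -118/3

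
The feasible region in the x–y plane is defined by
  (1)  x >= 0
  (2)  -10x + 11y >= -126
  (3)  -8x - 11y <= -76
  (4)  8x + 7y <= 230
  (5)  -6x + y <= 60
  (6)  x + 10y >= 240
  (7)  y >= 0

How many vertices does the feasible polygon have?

Intersecting each pair of boundary lines and keeping only the points that satisfy every inequality leaves:
  (0, 230/7)
  (0, 24)
  (620/73, 1690/73)

3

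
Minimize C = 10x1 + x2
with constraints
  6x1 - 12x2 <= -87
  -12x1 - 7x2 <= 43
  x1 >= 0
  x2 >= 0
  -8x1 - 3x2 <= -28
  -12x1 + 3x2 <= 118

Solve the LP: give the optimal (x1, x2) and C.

Vertices and C = 10x1 + x2:
  (25/38, 144/19) → C = 269/19
  (0, 28/3) → C = 28/3
  (0, 118/3) → C = 118/3
The feasible region is unbounded (it extends along (2, 1), (1, 4)), but C strictly increases along every unbounded feasible direction, so there is no improving ray and the minimum is attained at a vertex.

x1 = 0, x2 = 28/3, minimum C = 28/3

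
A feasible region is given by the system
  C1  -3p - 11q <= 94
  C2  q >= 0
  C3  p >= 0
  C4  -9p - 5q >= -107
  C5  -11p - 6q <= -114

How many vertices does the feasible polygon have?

4

The feasible vertices (each the meet of two boundaries and inside every other half-plane) are:
  (107/9, 0)
  (114/11, 0)
  (0, 107/5)
  (0, 19)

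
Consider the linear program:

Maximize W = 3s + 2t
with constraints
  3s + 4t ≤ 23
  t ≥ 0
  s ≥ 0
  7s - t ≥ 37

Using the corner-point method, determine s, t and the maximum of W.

Corner points and W = 3s + 2t:
  (23/3, 0) → W = 23
  (171/31, 50/31) → W = 613/31
  (37/7, 0) → W = 111/7

The binding constraints are 3s + 4t = 23 and t = 0.
Solving simultaneously gives s = 23/3, t = 0.

s = 23/3, t = 0, maximum W = 23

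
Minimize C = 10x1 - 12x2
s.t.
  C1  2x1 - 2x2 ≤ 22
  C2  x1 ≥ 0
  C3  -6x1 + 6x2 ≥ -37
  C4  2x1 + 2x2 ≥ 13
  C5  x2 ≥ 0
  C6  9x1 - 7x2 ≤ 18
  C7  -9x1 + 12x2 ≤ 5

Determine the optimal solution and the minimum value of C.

x1 = 73/21, x2 = 127/42, minimum C = -32/21

Corner points and C = 10x1 - 12x2:
  (127/32, 81/32) → C = 149/16
  (73/21, 127/42) → C = -32/21
  (251/45, 23/5) → C = 26/45

At the optimal vertex, 2x1 + 2x2 = 13 and -9x1 + 12x2 = 5.
Solving simultaneously gives x1 = 73/21, x2 = 127/42.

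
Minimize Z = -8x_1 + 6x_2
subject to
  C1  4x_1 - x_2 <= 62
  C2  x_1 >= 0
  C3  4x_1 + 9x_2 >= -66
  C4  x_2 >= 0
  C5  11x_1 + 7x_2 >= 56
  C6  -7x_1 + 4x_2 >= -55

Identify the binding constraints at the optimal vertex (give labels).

C4 and C6

Extreme points and Z = -8x_1 + 6x_2:
  (193/9, 214/9) → Z = -260/9
  (0, 8) → Z = 48
  (56/11, 0) → Z = -448/11
  (55/7, 0) → Z = -440/7
The feasible region is unbounded (it extends along (0, 1), (1, 4)), but Z strictly increases along every unbounded feasible direction, so there is no improving ray and the minimum is attained at a vertex.

The minimum is at (55/7, 0). Substituting into each constraint, equality holds for C4 and C6; the remaining constraints have slack.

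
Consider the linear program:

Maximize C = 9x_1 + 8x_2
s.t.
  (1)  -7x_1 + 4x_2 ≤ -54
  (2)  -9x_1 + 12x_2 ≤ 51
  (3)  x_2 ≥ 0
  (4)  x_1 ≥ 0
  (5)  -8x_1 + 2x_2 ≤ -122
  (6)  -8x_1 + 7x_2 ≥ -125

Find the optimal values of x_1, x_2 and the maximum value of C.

Feasible corners and C = 9x_1 + 8x_2:
  (261/13, 251/13) → C = 4357/13
  (619/11, 511/11) → C = 9659/11
  (61/4, 0) → C = 549/4
  (125/8, 0) → C = 1125/8

The binding constraints are -9x_1 + 12x_2 = 51 and -8x_1 + 7x_2 = -125.
Solving simultaneously gives x_1 = 619/11, x_2 = 511/11.

x_1 = 619/11, x_2 = 511/11, maximum C = 9659/11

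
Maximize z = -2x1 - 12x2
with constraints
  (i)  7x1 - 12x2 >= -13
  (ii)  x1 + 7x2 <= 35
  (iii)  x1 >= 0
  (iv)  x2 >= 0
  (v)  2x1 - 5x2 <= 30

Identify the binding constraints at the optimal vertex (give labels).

(iii) and (iv)

Corner points and z = -2x1 - 12x2:
  (329/61, 258/61) → z = -3754/61
  (0, 13/12) → z = -13
  (385/19, 40/19) → z = -1250/19
  (0, 0) → z = 0
  (15, 0) → z = -30

The maximum is at (0, 0). Substituting into each constraint, equality holds for (iii) and (iv); the remaining constraints have slack.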